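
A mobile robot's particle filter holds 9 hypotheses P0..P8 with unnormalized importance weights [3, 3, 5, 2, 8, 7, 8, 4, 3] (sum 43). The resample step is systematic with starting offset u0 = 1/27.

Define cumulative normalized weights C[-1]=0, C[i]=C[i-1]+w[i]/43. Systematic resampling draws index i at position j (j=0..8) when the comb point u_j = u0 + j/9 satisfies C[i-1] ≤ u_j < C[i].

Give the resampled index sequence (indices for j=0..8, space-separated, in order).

0 2 3 4 4 5 6 6 7

C = [3/43, 6/43, 11/43, 13/43, 21/43, 28/43, 36/43, 40/43, 1]
j=0: u_0=1/27 ∈ [0, 3/43) → index 0
j=1: u_1=4/27 ∈ [6/43, 11/43) → index 2
j=2: u_2=7/27 ∈ [11/43, 13/43) → index 3
j=3: u_3=10/27 ∈ [13/43, 21/43) → index 4
j=4: u_4=13/27 ∈ [13/43, 21/43) → index 4
j=5: u_5=16/27 ∈ [21/43, 28/43) → index 5
j=6: u_6=19/27 ∈ [28/43, 36/43) → index 6
j=7: u_7=22/27 ∈ [28/43, 36/43) → index 6
j=8: u_8=25/27 ∈ [36/43, 40/43) → index 7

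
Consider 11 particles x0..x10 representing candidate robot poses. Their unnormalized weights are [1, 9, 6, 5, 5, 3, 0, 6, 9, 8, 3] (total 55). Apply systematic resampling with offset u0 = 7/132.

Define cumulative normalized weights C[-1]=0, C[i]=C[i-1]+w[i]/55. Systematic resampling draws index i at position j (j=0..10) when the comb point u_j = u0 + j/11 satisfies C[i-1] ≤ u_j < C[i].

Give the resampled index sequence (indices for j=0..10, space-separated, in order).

1 1 2 3 4 5 7 8 8 9 10

C = [1/55, 2/11, 16/55, 21/55, 26/55, 29/55, 29/55, 7/11, 4/5, 52/55, 1]
j=0: u_0=7/132 ∈ [1/55, 2/11) → index 1
j=1: u_1=19/132 ∈ [1/55, 2/11) → index 1
j=2: u_2=31/132 ∈ [2/11, 16/55) → index 2
j=3: u_3=43/132 ∈ [16/55, 21/55) → index 3
j=4: u_4=5/12 ∈ [21/55, 26/55) → index 4
j=5: u_5=67/132 ∈ [26/55, 29/55) → index 5
j=6: u_6=79/132 ∈ [29/55, 7/11) → index 7
j=7: u_7=91/132 ∈ [7/11, 4/5) → index 8
j=8: u_8=103/132 ∈ [7/11, 4/5) → index 8
j=9: u_9=115/132 ∈ [4/5, 52/55) → index 9
j=10: u_10=127/132 ∈ [52/55, 1) → index 10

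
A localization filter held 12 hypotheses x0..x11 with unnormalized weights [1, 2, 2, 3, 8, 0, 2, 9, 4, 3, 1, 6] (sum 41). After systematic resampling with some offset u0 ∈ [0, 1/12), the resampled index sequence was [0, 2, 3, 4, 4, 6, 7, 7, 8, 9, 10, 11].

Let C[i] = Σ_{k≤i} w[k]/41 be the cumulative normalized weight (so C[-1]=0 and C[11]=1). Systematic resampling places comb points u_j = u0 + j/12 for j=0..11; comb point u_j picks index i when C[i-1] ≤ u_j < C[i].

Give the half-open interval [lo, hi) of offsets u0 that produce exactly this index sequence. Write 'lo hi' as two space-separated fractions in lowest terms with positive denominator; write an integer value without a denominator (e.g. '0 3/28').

1/164 5/246

C = [1/41, 3/41, 5/41, 8/41, 16/41, 16/41, 18/41, 27/41, 31/41, 34/41, 35/41, 1]
j=0 picked index 0: u0 ∈ [0, 1/41)
j=1 picked index 2: u0 ∈ [-5/492, 19/492)
j=2 picked index 3: u0 ∈ [-11/246, 7/246)
j=3 picked index 4: u0 ∈ [-9/164, 23/164)
j=4 picked index 4: u0 ∈ [-17/123, 7/123)
j=5 picked index 6: u0 ∈ [-13/492, 11/492)
j=6 picked index 7: u0 ∈ [-5/82, 13/82)
j=7 picked index 7: u0 ∈ [-71/492, 37/492)
j=8 picked index 8: u0 ∈ [-1/123, 11/123)
j=9 picked index 9: u0 ∈ [1/164, 13/164)
j=10 picked index 10: u0 ∈ [-1/246, 5/246)
j=11 picked index 11: u0 ∈ [-31/492, 1/12)
intersection: [1/164, 5/246)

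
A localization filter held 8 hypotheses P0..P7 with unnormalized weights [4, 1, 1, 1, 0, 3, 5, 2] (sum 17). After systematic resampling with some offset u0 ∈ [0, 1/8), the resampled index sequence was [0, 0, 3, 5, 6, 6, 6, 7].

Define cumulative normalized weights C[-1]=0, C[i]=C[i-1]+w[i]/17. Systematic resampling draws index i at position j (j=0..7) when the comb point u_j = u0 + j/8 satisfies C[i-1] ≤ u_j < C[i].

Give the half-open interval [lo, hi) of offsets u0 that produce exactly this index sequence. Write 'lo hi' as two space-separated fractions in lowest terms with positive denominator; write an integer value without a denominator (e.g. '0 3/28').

C = [4/17, 5/17, 6/17, 7/17, 7/17, 10/17, 15/17, 1]
j=0 picked index 0: u0 ∈ [0, 4/17)
j=1 picked index 0: u0 ∈ [-1/8, 15/136)
j=2 picked index 3: u0 ∈ [7/68, 11/68)
j=3 picked index 5: u0 ∈ [5/136, 29/136)
j=4 picked index 6: u0 ∈ [3/34, 13/34)
j=5 picked index 6: u0 ∈ [-5/136, 35/136)
j=6 picked index 6: u0 ∈ [-11/68, 9/68)
j=7 picked index 7: u0 ∈ [1/136, 1/8)
intersection: [7/68, 15/136)

7/68 15/136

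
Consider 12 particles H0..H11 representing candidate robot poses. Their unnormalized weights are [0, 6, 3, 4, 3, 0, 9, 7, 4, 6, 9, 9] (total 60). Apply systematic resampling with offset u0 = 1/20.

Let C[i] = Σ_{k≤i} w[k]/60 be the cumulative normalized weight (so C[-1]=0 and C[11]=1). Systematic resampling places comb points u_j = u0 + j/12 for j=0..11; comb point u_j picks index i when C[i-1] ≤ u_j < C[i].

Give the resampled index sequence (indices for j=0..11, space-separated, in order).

1 2 4 6 6 7 8 9 10 10 11 11

C = [0, 1/10, 3/20, 13/60, 4/15, 4/15, 5/12, 8/15, 3/5, 7/10, 17/20, 1]
j=0: u_0=1/20 ∈ [0, 1/10) → index 1
j=1: u_1=2/15 ∈ [1/10, 3/20) → index 2
j=2: u_2=13/60 ∈ [13/60, 4/15) → index 4
j=3: u_3=3/10 ∈ [4/15, 5/12) → index 6
j=4: u_4=23/60 ∈ [4/15, 5/12) → index 6
j=5: u_5=7/15 ∈ [5/12, 8/15) → index 7
j=6: u_6=11/20 ∈ [8/15, 3/5) → index 8
j=7: u_7=19/30 ∈ [3/5, 7/10) → index 9
j=8: u_8=43/60 ∈ [7/10, 17/20) → index 10
j=9: u_9=4/5 ∈ [7/10, 17/20) → index 10
j=10: u_10=53/60 ∈ [17/20, 1) → index 11
j=11: u_11=29/30 ∈ [17/20, 1) → index 11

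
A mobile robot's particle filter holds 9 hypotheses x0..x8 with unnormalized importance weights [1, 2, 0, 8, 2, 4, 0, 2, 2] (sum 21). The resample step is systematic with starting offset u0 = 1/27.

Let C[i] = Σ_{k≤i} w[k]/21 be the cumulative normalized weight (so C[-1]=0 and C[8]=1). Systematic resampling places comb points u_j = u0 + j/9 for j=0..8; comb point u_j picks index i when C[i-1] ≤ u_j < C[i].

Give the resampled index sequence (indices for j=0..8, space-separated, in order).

0 3 3 3 3 4 5 7 8

C = [1/21, 1/7, 1/7, 11/21, 13/21, 17/21, 17/21, 19/21, 1]
j=0: u_0=1/27 ∈ [0, 1/21) → index 0
j=1: u_1=4/27 ∈ [1/7, 11/21) → index 3
j=2: u_2=7/27 ∈ [1/7, 11/21) → index 3
j=3: u_3=10/27 ∈ [1/7, 11/21) → index 3
j=4: u_4=13/27 ∈ [1/7, 11/21) → index 3
j=5: u_5=16/27 ∈ [11/21, 13/21) → index 4
j=6: u_6=19/27 ∈ [13/21, 17/21) → index 5
j=7: u_7=22/27 ∈ [17/21, 19/21) → index 7
j=8: u_8=25/27 ∈ [19/21, 1) → index 8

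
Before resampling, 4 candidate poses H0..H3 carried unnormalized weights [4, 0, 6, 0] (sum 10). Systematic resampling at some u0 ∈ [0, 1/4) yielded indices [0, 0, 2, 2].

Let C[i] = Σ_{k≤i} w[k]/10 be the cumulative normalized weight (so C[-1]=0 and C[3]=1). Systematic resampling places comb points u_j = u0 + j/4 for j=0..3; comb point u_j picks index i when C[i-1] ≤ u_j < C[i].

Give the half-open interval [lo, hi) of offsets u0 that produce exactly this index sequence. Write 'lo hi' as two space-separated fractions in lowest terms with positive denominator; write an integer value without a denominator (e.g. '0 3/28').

C = [2/5, 2/5, 1, 1]
j=0 picked index 0: u0 ∈ [0, 2/5)
j=1 picked index 0: u0 ∈ [-1/4, 3/20)
j=2 picked index 2: u0 ∈ [-1/10, 1/2)
j=3 picked index 2: u0 ∈ [-7/20, 1/4)
intersection: [0, 3/20)

0 3/20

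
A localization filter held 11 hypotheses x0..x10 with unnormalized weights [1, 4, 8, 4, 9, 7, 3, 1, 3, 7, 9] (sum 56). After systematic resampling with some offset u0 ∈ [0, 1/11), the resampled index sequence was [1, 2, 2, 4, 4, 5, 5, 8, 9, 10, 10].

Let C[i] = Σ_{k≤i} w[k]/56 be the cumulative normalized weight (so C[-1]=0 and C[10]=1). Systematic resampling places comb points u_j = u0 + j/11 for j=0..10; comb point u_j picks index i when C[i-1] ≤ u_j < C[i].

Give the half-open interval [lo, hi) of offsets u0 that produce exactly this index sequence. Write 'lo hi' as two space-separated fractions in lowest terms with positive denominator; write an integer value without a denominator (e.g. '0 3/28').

19/616 27/616

C = [1/56, 5/56, 13/56, 17/56, 13/28, 33/56, 9/14, 37/56, 5/7, 47/56, 1]
j=0 picked index 1: u0 ∈ [1/56, 5/56)
j=1 picked index 2: u0 ∈ [-1/616, 87/616)
j=2 picked index 2: u0 ∈ [-57/616, 31/616)
j=3 picked index 4: u0 ∈ [19/616, 59/308)
j=4 picked index 4: u0 ∈ [-37/616, 31/308)
j=5 picked index 5: u0 ∈ [3/308, 83/616)
j=6 picked index 5: u0 ∈ [-25/308, 27/616)
j=7 picked index 8: u0 ∈ [15/616, 6/77)
j=8 picked index 9: u0 ∈ [-1/77, 69/616)
j=9 picked index 10: u0 ∈ [13/616, 2/11)
j=10 picked index 10: u0 ∈ [-43/616, 1/11)
intersection: [19/616, 27/616)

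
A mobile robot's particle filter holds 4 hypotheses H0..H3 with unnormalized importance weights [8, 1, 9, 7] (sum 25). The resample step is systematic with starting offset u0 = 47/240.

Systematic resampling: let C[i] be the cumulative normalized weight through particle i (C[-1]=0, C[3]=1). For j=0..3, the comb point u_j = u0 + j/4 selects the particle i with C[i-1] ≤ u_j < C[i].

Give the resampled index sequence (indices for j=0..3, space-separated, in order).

C = [8/25, 9/25, 18/25, 1]
j=0: u_0=47/240 ∈ [0, 8/25) → index 0
j=1: u_1=107/240 ∈ [9/25, 18/25) → index 2
j=2: u_2=167/240 ∈ [9/25, 18/25) → index 2
j=3: u_3=227/240 ∈ [18/25, 1) → index 3

0 2 2 3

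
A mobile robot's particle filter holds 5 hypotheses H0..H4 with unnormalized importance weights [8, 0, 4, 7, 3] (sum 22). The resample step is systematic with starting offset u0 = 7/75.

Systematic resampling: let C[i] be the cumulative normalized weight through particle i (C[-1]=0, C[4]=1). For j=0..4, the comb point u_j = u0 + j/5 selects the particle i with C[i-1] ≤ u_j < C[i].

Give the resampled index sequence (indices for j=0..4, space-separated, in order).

C = [4/11, 4/11, 6/11, 19/22, 1]
j=0: u_0=7/75 ∈ [0, 4/11) → index 0
j=1: u_1=22/75 ∈ [0, 4/11) → index 0
j=2: u_2=37/75 ∈ [4/11, 6/11) → index 2
j=3: u_3=52/75 ∈ [6/11, 19/22) → index 3
j=4: u_4=67/75 ∈ [19/22, 1) → index 4

0 0 2 3 4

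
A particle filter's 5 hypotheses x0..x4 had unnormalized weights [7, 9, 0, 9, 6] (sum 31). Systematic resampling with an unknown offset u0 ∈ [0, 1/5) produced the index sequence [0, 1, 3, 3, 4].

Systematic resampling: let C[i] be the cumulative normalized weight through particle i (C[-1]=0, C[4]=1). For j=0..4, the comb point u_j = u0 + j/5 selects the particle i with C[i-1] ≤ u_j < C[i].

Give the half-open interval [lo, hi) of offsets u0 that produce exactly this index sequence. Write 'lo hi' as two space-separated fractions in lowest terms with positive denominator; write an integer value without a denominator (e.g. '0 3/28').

C = [7/31, 16/31, 16/31, 25/31, 1]
j=0 picked index 0: u0 ∈ [0, 7/31)
j=1 picked index 1: u0 ∈ [4/155, 49/155)
j=2 picked index 3: u0 ∈ [18/155, 63/155)
j=3 picked index 3: u0 ∈ [-13/155, 32/155)
j=4 picked index 4: u0 ∈ [1/155, 1/5)
intersection: [18/155, 1/5)

18/155 1/5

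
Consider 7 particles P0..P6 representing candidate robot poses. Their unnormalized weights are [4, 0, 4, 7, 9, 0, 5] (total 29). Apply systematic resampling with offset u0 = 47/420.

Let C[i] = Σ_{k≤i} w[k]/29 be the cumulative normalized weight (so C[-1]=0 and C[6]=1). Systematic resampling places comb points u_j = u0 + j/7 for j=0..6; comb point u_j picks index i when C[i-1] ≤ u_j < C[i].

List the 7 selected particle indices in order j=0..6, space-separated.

0 2 3 4 4 4 6

C = [4/29, 4/29, 8/29, 15/29, 24/29, 24/29, 1]
j=0: u_0=47/420 ∈ [0, 4/29) → index 0
j=1: u_1=107/420 ∈ [4/29, 8/29) → index 2
j=2: u_2=167/420 ∈ [8/29, 15/29) → index 3
j=3: u_3=227/420 ∈ [15/29, 24/29) → index 4
j=4: u_4=41/60 ∈ [15/29, 24/29) → index 4
j=5: u_5=347/420 ∈ [15/29, 24/29) → index 4
j=6: u_6=407/420 ∈ [24/29, 1) → index 6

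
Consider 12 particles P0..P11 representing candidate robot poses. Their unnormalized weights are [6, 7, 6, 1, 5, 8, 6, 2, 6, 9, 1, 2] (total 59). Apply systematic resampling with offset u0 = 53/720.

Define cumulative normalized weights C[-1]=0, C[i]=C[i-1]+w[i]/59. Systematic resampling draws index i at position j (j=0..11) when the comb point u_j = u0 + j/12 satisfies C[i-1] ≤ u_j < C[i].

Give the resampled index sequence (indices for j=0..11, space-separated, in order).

0 1 2 3 4 5 6 6 8 9 9 11

C = [6/59, 13/59, 19/59, 20/59, 25/59, 33/59, 39/59, 41/59, 47/59, 56/59, 57/59, 1]
j=0: u_0=53/720 ∈ [0, 6/59) → index 0
j=1: u_1=113/720 ∈ [6/59, 13/59) → index 1
j=2: u_2=173/720 ∈ [13/59, 19/59) → index 2
j=3: u_3=233/720 ∈ [19/59, 20/59) → index 3
j=4: u_4=293/720 ∈ [20/59, 25/59) → index 4
j=5: u_5=353/720 ∈ [25/59, 33/59) → index 5
j=6: u_6=413/720 ∈ [33/59, 39/59) → index 6
j=7: u_7=473/720 ∈ [33/59, 39/59) → index 6
j=8: u_8=533/720 ∈ [41/59, 47/59) → index 8
j=9: u_9=593/720 ∈ [47/59, 56/59) → index 9
j=10: u_10=653/720 ∈ [47/59, 56/59) → index 9
j=11: u_11=713/720 ∈ [57/59, 1) → index 11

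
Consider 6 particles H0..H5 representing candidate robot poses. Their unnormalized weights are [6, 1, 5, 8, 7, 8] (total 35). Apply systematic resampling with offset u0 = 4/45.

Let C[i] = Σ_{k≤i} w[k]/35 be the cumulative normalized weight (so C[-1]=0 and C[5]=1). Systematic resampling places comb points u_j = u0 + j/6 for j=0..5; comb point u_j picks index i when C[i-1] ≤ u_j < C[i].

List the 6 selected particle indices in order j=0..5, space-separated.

0 2 3 4 4 5

C = [6/35, 1/5, 12/35, 4/7, 27/35, 1]
j=0: u_0=4/45 ∈ [0, 6/35) → index 0
j=1: u_1=23/90 ∈ [1/5, 12/35) → index 2
j=2: u_2=19/45 ∈ [12/35, 4/7) → index 3
j=3: u_3=53/90 ∈ [4/7, 27/35) → index 4
j=4: u_4=34/45 ∈ [4/7, 27/35) → index 4
j=5: u_5=83/90 ∈ [27/35, 1) → index 5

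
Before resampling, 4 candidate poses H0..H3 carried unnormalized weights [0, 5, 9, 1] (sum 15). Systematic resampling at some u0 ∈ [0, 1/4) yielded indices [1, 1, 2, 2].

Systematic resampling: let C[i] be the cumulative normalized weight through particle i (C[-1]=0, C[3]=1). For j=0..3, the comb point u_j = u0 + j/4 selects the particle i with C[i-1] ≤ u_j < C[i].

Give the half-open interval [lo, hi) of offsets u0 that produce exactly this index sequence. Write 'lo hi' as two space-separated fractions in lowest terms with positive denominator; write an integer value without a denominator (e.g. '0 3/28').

0 1/12

C = [0, 1/3, 14/15, 1]
j=0 picked index 1: u0 ∈ [0, 1/3)
j=1 picked index 1: u0 ∈ [-1/4, 1/12)
j=2 picked index 2: u0 ∈ [-1/6, 13/30)
j=3 picked index 2: u0 ∈ [-5/12, 11/60)
intersection: [0, 1/12)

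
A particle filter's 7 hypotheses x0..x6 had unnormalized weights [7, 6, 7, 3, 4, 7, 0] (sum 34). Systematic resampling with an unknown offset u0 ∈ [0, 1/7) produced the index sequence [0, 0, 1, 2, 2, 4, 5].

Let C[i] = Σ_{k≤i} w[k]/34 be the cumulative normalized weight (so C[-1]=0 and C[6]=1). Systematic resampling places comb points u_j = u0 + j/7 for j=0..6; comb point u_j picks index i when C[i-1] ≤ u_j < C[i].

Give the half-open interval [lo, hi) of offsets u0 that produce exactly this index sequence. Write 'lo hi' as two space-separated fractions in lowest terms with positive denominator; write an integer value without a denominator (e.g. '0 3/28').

C = [7/34, 13/34, 10/17, 23/34, 27/34, 1, 1]
j=0 picked index 0: u0 ∈ [0, 7/34)
j=1 picked index 0: u0 ∈ [-1/7, 15/238)
j=2 picked index 1: u0 ∈ [-19/238, 23/238)
j=3 picked index 2: u0 ∈ [-11/238, 19/119)
j=4 picked index 2: u0 ∈ [-45/238, 2/119)
j=5 picked index 4: u0 ∈ [-9/238, 19/238)
j=6 picked index 5: u0 ∈ [-15/238, 1/7)
intersection: [0, 2/119)

0 2/119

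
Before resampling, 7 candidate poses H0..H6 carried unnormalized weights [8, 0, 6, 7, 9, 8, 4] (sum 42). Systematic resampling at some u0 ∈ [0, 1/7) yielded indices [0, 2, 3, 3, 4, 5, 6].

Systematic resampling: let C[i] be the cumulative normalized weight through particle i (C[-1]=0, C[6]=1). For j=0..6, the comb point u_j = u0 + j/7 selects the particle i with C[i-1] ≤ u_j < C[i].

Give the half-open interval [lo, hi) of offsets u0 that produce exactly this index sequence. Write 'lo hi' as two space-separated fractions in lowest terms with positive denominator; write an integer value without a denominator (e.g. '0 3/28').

1/21 1/14

C = [4/21, 4/21, 1/3, 1/2, 5/7, 19/21, 1]
j=0 picked index 0: u0 ∈ [0, 4/21)
j=1 picked index 2: u0 ∈ [1/21, 4/21)
j=2 picked index 3: u0 ∈ [1/21, 3/14)
j=3 picked index 3: u0 ∈ [-2/21, 1/14)
j=4 picked index 4: u0 ∈ [-1/14, 1/7)
j=5 picked index 5: u0 ∈ [0, 4/21)
j=6 picked index 6: u0 ∈ [1/21, 1/7)
intersection: [1/21, 1/14)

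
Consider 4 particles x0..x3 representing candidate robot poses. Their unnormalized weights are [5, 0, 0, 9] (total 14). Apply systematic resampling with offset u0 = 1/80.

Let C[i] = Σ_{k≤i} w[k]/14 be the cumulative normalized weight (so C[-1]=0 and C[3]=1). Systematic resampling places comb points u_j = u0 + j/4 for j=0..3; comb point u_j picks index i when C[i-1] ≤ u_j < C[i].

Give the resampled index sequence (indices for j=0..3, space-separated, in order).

C = [5/14, 5/14, 5/14, 1]
j=0: u_0=1/80 ∈ [0, 5/14) → index 0
j=1: u_1=21/80 ∈ [0, 5/14) → index 0
j=2: u_2=41/80 ∈ [5/14, 1) → index 3
j=3: u_3=61/80 ∈ [5/14, 1) → index 3

0 0 3 3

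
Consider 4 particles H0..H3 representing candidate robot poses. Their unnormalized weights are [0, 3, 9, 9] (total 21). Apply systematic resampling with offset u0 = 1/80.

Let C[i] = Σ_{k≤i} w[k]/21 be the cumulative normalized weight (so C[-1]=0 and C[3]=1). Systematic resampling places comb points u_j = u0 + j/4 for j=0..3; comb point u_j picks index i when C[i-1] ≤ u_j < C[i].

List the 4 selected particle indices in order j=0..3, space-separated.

1 2 2 3

C = [0, 1/7, 4/7, 1]
j=0: u_0=1/80 ∈ [0, 1/7) → index 1
j=1: u_1=21/80 ∈ [1/7, 4/7) → index 2
j=2: u_2=41/80 ∈ [1/7, 4/7) → index 2
j=3: u_3=61/80 ∈ [4/7, 1) → index 3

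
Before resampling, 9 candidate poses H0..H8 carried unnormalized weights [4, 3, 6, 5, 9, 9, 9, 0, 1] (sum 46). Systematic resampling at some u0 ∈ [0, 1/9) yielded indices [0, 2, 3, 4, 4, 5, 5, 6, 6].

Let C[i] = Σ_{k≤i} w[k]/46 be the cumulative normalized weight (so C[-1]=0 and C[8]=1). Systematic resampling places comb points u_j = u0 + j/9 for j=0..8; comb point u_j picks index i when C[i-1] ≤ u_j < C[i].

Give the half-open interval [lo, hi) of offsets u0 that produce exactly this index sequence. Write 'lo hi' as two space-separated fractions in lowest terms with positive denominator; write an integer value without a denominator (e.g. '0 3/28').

25/414 2/23

C = [2/23, 7/46, 13/46, 9/23, 27/46, 18/23, 45/46, 45/46, 1]
j=0 picked index 0: u0 ∈ [0, 2/23)
j=1 picked index 2: u0 ∈ [17/414, 71/414)
j=2 picked index 3: u0 ∈ [25/414, 35/207)
j=3 picked index 4: u0 ∈ [4/69, 35/138)
j=4 picked index 4: u0 ∈ [-11/207, 59/414)
j=5 picked index 5: u0 ∈ [13/414, 47/207)
j=6 picked index 5: u0 ∈ [-11/138, 8/69)
j=7 picked index 6: u0 ∈ [1/207, 83/414)
j=8 picked index 6: u0 ∈ [-22/207, 37/414)
intersection: [25/414, 2/23)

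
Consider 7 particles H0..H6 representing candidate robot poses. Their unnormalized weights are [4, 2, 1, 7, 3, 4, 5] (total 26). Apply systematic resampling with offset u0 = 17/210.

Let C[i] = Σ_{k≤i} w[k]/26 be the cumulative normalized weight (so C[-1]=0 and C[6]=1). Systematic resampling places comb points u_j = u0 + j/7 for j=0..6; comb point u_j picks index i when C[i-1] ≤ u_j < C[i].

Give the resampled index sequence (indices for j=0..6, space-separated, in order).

0 1 3 3 4 5 6

C = [2/13, 3/13, 7/26, 7/13, 17/26, 21/26, 1]
j=0: u_0=17/210 ∈ [0, 2/13) → index 0
j=1: u_1=47/210 ∈ [2/13, 3/13) → index 1
j=2: u_2=11/30 ∈ [7/26, 7/13) → index 3
j=3: u_3=107/210 ∈ [7/26, 7/13) → index 3
j=4: u_4=137/210 ∈ [7/13, 17/26) → index 4
j=5: u_5=167/210 ∈ [17/26, 21/26) → index 5
j=6: u_6=197/210 ∈ [21/26, 1) → index 6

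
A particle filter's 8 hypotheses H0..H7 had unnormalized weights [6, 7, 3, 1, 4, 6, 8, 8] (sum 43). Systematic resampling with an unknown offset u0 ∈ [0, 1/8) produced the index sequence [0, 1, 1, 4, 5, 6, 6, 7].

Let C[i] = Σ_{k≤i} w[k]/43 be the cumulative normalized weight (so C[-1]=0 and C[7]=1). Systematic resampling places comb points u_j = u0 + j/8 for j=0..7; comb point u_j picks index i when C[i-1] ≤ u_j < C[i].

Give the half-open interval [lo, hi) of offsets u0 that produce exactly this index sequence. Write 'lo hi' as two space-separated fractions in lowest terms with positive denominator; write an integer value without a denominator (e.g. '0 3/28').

C = [6/43, 13/43, 16/43, 17/43, 21/43, 27/43, 35/43, 1]
j=0 picked index 0: u0 ∈ [0, 6/43)
j=1 picked index 1: u0 ∈ [5/344, 61/344)
j=2 picked index 1: u0 ∈ [-19/172, 9/172)
j=3 picked index 4: u0 ∈ [7/344, 39/344)
j=4 picked index 5: u0 ∈ [-1/86, 11/86)
j=5 picked index 6: u0 ∈ [1/344, 65/344)
j=6 picked index 6: u0 ∈ [-21/172, 11/172)
j=7 picked index 7: u0 ∈ [-21/344, 1/8)
intersection: [7/344, 9/172)

7/344 9/172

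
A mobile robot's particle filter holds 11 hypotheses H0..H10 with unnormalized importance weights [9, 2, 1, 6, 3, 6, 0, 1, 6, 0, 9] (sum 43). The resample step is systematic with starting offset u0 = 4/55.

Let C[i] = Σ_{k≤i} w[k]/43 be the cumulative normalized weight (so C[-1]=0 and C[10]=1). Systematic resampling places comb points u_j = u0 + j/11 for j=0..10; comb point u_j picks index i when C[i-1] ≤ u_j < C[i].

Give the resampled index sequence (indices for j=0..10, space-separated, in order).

0 0 1 3 4 5 5 8 10 10 10

C = [9/43, 11/43, 12/43, 18/43, 21/43, 27/43, 27/43, 28/43, 34/43, 34/43, 1]
j=0: u_0=4/55 ∈ [0, 9/43) → index 0
j=1: u_1=9/55 ∈ [0, 9/43) → index 0
j=2: u_2=14/55 ∈ [9/43, 11/43) → index 1
j=3: u_3=19/55 ∈ [12/43, 18/43) → index 3
j=4: u_4=24/55 ∈ [18/43, 21/43) → index 4
j=5: u_5=29/55 ∈ [21/43, 27/43) → index 5
j=6: u_6=34/55 ∈ [21/43, 27/43) → index 5
j=7: u_7=39/55 ∈ [28/43, 34/43) → index 8
j=8: u_8=4/5 ∈ [34/43, 1) → index 10
j=9: u_9=49/55 ∈ [34/43, 1) → index 10
j=10: u_10=54/55 ∈ [34/43, 1) → index 10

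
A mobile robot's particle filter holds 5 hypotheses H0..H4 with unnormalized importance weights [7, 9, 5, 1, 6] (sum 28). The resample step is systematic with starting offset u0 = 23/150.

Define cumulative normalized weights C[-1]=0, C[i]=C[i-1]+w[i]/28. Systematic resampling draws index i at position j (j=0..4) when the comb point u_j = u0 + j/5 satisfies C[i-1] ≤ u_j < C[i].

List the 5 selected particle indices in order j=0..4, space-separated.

C = [1/4, 4/7, 3/4, 11/14, 1]
j=0: u_0=23/150 ∈ [0, 1/4) → index 0
j=1: u_1=53/150 ∈ [1/4, 4/7) → index 1
j=2: u_2=83/150 ∈ [1/4, 4/7) → index 1
j=3: u_3=113/150 ∈ [3/4, 11/14) → index 3
j=4: u_4=143/150 ∈ [11/14, 1) → index 4

0 1 1 3 4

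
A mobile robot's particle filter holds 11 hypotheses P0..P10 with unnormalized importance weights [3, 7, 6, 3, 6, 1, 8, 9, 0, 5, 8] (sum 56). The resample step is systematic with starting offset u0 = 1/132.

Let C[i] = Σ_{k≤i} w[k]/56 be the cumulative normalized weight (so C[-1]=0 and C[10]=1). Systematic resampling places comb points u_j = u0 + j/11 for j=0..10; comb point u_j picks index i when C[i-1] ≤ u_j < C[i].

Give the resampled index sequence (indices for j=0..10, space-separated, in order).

C = [3/56, 5/28, 2/7, 19/56, 25/56, 13/28, 17/28, 43/56, 43/56, 6/7, 1]
j=0: u_0=1/132 ∈ [0, 3/56) → index 0
j=1: u_1=13/132 ∈ [3/56, 5/28) → index 1
j=2: u_2=25/132 ∈ [5/28, 2/7) → index 2
j=3: u_3=37/132 ∈ [5/28, 2/7) → index 2
j=4: u_4=49/132 ∈ [19/56, 25/56) → index 4
j=5: u_5=61/132 ∈ [25/56, 13/28) → index 5
j=6: u_6=73/132 ∈ [13/28, 17/28) → index 6
j=7: u_7=85/132 ∈ [17/28, 43/56) → index 7
j=8: u_8=97/132 ∈ [17/28, 43/56) → index 7
j=9: u_9=109/132 ∈ [43/56, 6/7) → index 9
j=10: u_10=11/12 ∈ [6/7, 1) → index 10

0 1 2 2 4 5 6 7 7 9 10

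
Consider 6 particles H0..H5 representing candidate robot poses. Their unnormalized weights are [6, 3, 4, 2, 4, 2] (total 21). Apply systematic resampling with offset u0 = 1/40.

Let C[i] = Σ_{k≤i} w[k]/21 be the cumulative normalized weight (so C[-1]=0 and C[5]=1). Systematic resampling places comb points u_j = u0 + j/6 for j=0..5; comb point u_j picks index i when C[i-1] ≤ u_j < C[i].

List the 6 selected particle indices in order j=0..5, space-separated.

0 0 1 2 3 4

C = [2/7, 3/7, 13/21, 5/7, 19/21, 1]
j=0: u_0=1/40 ∈ [0, 2/7) → index 0
j=1: u_1=23/120 ∈ [0, 2/7) → index 0
j=2: u_2=43/120 ∈ [2/7, 3/7) → index 1
j=3: u_3=21/40 ∈ [3/7, 13/21) → index 2
j=4: u_4=83/120 ∈ [13/21, 5/7) → index 3
j=5: u_5=103/120 ∈ [5/7, 19/21) → index 4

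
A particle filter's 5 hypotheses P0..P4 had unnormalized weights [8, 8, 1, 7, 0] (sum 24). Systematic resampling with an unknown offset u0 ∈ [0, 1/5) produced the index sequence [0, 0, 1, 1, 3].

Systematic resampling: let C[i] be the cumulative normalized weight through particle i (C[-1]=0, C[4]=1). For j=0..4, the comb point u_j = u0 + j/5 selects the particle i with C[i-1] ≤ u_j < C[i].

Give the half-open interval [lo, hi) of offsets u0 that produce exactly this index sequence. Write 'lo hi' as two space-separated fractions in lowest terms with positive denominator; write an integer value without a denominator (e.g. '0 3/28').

C = [1/3, 2/3, 17/24, 1, 1]
j=0 picked index 0: u0 ∈ [0, 1/3)
j=1 picked index 0: u0 ∈ [-1/5, 2/15)
j=2 picked index 1: u0 ∈ [-1/15, 4/15)
j=3 picked index 1: u0 ∈ [-4/15, 1/15)
j=4 picked index 3: u0 ∈ [-11/120, 1/5)
intersection: [0, 1/15)

0 1/15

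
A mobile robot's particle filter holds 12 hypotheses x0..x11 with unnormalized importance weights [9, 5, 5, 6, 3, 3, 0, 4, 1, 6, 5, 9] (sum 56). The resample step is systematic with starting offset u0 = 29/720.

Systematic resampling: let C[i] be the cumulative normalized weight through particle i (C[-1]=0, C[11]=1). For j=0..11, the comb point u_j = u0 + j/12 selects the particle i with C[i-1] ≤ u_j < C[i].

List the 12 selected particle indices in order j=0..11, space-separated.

0 0 1 2 3 4 5 7 9 10 11 11

C = [9/56, 1/4, 19/56, 25/56, 1/2, 31/56, 31/56, 5/8, 9/14, 3/4, 47/56, 1]
j=0: u_0=29/720 ∈ [0, 9/56) → index 0
j=1: u_1=89/720 ∈ [0, 9/56) → index 0
j=2: u_2=149/720 ∈ [9/56, 1/4) → index 1
j=3: u_3=209/720 ∈ [1/4, 19/56) → index 2
j=4: u_4=269/720 ∈ [19/56, 25/56) → index 3
j=5: u_5=329/720 ∈ [25/56, 1/2) → index 4
j=6: u_6=389/720 ∈ [1/2, 31/56) → index 5
j=7: u_7=449/720 ∈ [31/56, 5/8) → index 7
j=8: u_8=509/720 ∈ [9/14, 3/4) → index 9
j=9: u_9=569/720 ∈ [3/4, 47/56) → index 10
j=10: u_10=629/720 ∈ [47/56, 1) → index 11
j=11: u_11=689/720 ∈ [47/56, 1) → index 11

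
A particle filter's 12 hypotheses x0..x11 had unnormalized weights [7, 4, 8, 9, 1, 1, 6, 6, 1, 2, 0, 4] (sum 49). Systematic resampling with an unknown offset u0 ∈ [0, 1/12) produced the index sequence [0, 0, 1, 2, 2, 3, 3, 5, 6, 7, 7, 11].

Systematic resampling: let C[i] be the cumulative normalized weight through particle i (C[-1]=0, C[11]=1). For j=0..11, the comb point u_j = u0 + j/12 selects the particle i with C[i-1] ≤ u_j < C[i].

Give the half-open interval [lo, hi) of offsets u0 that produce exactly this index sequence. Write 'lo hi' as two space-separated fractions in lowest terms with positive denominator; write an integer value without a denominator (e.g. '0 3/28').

5/588 1/42

C = [1/7, 11/49, 19/49, 4/7, 29/49, 30/49, 36/49, 6/7, 43/49, 45/49, 45/49, 1]
j=0 picked index 0: u0 ∈ [0, 1/7)
j=1 picked index 0: u0 ∈ [-1/12, 5/84)
j=2 picked index 1: u0 ∈ [-1/42, 17/294)
j=3 picked index 2: u0 ∈ [-5/196, 27/196)
j=4 picked index 2: u0 ∈ [-16/147, 8/147)
j=5 picked index 3: u0 ∈ [-17/588, 13/84)
j=6 picked index 3: u0 ∈ [-11/98, 1/14)
j=7 picked index 5: u0 ∈ [5/588, 17/588)
j=8 picked index 6: u0 ∈ [-8/147, 10/147)
j=9 picked index 7: u0 ∈ [-3/196, 3/28)
j=10 picked index 7: u0 ∈ [-29/294, 1/42)
j=11 picked index 11: u0 ∈ [1/588, 1/12)
intersection: [5/588, 1/42)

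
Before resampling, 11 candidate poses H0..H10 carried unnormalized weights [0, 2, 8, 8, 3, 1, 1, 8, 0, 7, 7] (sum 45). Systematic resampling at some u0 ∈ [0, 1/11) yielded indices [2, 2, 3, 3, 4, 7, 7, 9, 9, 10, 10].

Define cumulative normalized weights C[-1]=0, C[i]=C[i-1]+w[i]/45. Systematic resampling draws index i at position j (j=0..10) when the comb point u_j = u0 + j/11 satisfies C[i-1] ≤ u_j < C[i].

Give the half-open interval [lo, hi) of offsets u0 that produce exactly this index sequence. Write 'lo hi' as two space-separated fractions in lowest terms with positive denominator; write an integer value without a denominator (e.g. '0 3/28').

28/495 1/11

C = [0, 2/45, 2/9, 2/5, 7/15, 22/45, 23/45, 31/45, 31/45, 38/45, 1]
j=0 picked index 2: u0 ∈ [2/45, 2/9)
j=1 picked index 2: u0 ∈ [-23/495, 13/99)
j=2 picked index 3: u0 ∈ [4/99, 12/55)
j=3 picked index 3: u0 ∈ [-5/99, 7/55)
j=4 picked index 4: u0 ∈ [2/55, 17/165)
j=5 picked index 7: u0 ∈ [28/495, 116/495)
j=6 picked index 7: u0 ∈ [-17/495, 71/495)
j=7 picked index 9: u0 ∈ [26/495, 103/495)
j=8 picked index 9: u0 ∈ [-19/495, 58/495)
j=9 picked index 10: u0 ∈ [13/495, 2/11)
j=10 picked index 10: u0 ∈ [-32/495, 1/11)
intersection: [28/495, 1/11)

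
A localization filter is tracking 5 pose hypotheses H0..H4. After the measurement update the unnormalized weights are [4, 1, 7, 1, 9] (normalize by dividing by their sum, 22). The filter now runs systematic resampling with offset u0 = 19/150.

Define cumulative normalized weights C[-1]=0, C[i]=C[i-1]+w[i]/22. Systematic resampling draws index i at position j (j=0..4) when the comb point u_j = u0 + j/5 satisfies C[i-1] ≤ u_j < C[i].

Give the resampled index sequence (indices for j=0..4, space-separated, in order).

C = [2/11, 5/22, 6/11, 13/22, 1]
j=0: u_0=19/150 ∈ [0, 2/11) → index 0
j=1: u_1=49/150 ∈ [5/22, 6/11) → index 2
j=2: u_2=79/150 ∈ [5/22, 6/11) → index 2
j=3: u_3=109/150 ∈ [13/22, 1) → index 4
j=4: u_4=139/150 ∈ [13/22, 1) → index 4

0 2 2 4 4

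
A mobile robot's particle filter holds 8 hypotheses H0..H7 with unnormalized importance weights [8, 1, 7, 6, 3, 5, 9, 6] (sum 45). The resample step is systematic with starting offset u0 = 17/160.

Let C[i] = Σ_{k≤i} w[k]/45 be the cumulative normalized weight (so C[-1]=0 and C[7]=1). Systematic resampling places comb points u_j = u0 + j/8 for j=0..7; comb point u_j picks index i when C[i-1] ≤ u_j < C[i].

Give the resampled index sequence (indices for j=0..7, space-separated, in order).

0 2 3 3 5 6 6 7

C = [8/45, 1/5, 16/45, 22/45, 5/9, 2/3, 13/15, 1]
j=0: u_0=17/160 ∈ [0, 8/45) → index 0
j=1: u_1=37/160 ∈ [1/5, 16/45) → index 2
j=2: u_2=57/160 ∈ [16/45, 22/45) → index 3
j=3: u_3=77/160 ∈ [16/45, 22/45) → index 3
j=4: u_4=97/160 ∈ [5/9, 2/3) → index 5
j=5: u_5=117/160 ∈ [2/3, 13/15) → index 6
j=6: u_6=137/160 ∈ [2/3, 13/15) → index 6
j=7: u_7=157/160 ∈ [13/15, 1) → index 7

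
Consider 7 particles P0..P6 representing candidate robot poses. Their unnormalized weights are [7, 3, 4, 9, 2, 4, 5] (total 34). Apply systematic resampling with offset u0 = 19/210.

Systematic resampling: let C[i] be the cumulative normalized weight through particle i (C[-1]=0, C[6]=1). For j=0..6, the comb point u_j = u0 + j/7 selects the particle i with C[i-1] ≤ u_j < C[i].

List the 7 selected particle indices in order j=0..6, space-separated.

C = [7/34, 5/17, 7/17, 23/34, 25/34, 29/34, 1]
j=0: u_0=19/210 ∈ [0, 7/34) → index 0
j=1: u_1=7/30 ∈ [7/34, 5/17) → index 1
j=2: u_2=79/210 ∈ [5/17, 7/17) → index 2
j=3: u_3=109/210 ∈ [7/17, 23/34) → index 3
j=4: u_4=139/210 ∈ [7/17, 23/34) → index 3
j=5: u_5=169/210 ∈ [25/34, 29/34) → index 5
j=6: u_6=199/210 ∈ [29/34, 1) → index 6

0 1 2 3 3 5 6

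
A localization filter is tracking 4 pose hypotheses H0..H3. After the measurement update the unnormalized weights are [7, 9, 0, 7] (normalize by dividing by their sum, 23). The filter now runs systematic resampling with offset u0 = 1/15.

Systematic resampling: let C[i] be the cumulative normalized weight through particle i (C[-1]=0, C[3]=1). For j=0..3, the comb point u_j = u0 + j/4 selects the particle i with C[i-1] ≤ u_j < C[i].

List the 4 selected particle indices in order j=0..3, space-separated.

C = [7/23, 16/23, 16/23, 1]
j=0: u_0=1/15 ∈ [0, 7/23) → index 0
j=1: u_1=19/60 ∈ [7/23, 16/23) → index 1
j=2: u_2=17/30 ∈ [7/23, 16/23) → index 1
j=3: u_3=49/60 ∈ [16/23, 1) → index 3

0 1 1 3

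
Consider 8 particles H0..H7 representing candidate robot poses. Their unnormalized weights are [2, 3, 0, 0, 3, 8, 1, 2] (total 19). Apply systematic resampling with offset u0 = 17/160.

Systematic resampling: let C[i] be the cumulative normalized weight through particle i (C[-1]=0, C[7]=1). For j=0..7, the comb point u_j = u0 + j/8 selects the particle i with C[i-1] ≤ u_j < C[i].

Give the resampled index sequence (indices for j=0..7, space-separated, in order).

C = [2/19, 5/19, 5/19, 5/19, 8/19, 16/19, 17/19, 1]
j=0: u_0=17/160 ∈ [2/19, 5/19) → index 1
j=1: u_1=37/160 ∈ [2/19, 5/19) → index 1
j=2: u_2=57/160 ∈ [5/19, 8/19) → index 4
j=3: u_3=77/160 ∈ [8/19, 16/19) → index 5
j=4: u_4=97/160 ∈ [8/19, 16/19) → index 5
j=5: u_5=117/160 ∈ [8/19, 16/19) → index 5
j=6: u_6=137/160 ∈ [16/19, 17/19) → index 6
j=7: u_7=157/160 ∈ [17/19, 1) → index 7

1 1 4 5 5 5 6 7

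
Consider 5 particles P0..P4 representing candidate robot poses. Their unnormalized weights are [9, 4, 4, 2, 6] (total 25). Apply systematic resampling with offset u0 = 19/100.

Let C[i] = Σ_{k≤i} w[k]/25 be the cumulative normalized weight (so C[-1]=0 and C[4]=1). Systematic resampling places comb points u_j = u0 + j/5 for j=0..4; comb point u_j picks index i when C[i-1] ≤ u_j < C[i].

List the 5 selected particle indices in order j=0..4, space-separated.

0 1 2 4 4

C = [9/25, 13/25, 17/25, 19/25, 1]
j=0: u_0=19/100 ∈ [0, 9/25) → index 0
j=1: u_1=39/100 ∈ [9/25, 13/25) → index 1
j=2: u_2=59/100 ∈ [13/25, 17/25) → index 2
j=3: u_3=79/100 ∈ [19/25, 1) → index 4
j=4: u_4=99/100 ∈ [19/25, 1) → index 4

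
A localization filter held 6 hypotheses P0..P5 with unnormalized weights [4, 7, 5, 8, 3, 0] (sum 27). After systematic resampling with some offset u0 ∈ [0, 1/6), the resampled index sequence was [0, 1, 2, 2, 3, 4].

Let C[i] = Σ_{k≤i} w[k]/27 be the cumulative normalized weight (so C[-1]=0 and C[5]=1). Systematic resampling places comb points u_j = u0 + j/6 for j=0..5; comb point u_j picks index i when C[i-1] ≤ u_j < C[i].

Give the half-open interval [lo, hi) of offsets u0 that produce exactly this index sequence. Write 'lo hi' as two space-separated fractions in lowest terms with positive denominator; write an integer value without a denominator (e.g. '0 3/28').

C = [4/27, 11/27, 16/27, 8/9, 1, 1]
j=0 picked index 0: u0 ∈ [0, 4/27)
j=1 picked index 1: u0 ∈ [-1/54, 13/54)
j=2 picked index 2: u0 ∈ [2/27, 7/27)
j=3 picked index 2: u0 ∈ [-5/54, 5/54)
j=4 picked index 3: u0 ∈ [-2/27, 2/9)
j=5 picked index 4: u0 ∈ [1/18, 1/6)
intersection: [2/27, 5/54)

2/27 5/54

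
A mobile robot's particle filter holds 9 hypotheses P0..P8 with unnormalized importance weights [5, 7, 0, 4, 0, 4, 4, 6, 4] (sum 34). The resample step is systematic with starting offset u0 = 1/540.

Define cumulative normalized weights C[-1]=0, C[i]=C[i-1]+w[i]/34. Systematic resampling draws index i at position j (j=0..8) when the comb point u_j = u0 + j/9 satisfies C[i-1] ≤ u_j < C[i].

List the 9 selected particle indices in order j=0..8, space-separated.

C = [5/34, 6/17, 6/17, 8/17, 8/17, 10/17, 12/17, 15/17, 1]
j=0: u_0=1/540 ∈ [0, 5/34) → index 0
j=1: u_1=61/540 ∈ [0, 5/34) → index 0
j=2: u_2=121/540 ∈ [5/34, 6/17) → index 1
j=3: u_3=181/540 ∈ [5/34, 6/17) → index 1
j=4: u_4=241/540 ∈ [6/17, 8/17) → index 3
j=5: u_5=301/540 ∈ [8/17, 10/17) → index 5
j=6: u_6=361/540 ∈ [10/17, 12/17) → index 6
j=7: u_7=421/540 ∈ [12/17, 15/17) → index 7
j=8: u_8=481/540 ∈ [15/17, 1) → index 8

0 0 1 1 3 5 6 7 8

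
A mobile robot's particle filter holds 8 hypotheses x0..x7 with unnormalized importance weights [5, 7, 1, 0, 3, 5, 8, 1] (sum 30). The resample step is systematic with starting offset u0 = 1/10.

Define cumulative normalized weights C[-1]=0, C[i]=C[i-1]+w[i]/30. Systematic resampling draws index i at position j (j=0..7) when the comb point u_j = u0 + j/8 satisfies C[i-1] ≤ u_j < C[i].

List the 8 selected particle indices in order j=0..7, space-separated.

0 1 1 4 5 6 6 7

C = [1/6, 2/5, 13/30, 13/30, 8/15, 7/10, 29/30, 1]
j=0: u_0=1/10 ∈ [0, 1/6) → index 0
j=1: u_1=9/40 ∈ [1/6, 2/5) → index 1
j=2: u_2=7/20 ∈ [1/6, 2/5) → index 1
j=3: u_3=19/40 ∈ [13/30, 8/15) → index 4
j=4: u_4=3/5 ∈ [8/15, 7/10) → index 5
j=5: u_5=29/40 ∈ [7/10, 29/30) → index 6
j=6: u_6=17/20 ∈ [7/10, 29/30) → index 6
j=7: u_7=39/40 ∈ [29/30, 1) → index 7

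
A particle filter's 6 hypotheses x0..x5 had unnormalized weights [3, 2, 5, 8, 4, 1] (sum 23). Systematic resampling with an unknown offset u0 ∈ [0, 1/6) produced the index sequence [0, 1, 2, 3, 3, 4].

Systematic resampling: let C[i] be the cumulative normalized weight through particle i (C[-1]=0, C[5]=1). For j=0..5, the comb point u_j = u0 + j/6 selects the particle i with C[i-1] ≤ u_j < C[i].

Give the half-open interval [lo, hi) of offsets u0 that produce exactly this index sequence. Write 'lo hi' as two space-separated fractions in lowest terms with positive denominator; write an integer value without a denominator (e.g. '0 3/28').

0 7/138

C = [3/23, 5/23, 10/23, 18/23, 22/23, 1]
j=0 picked index 0: u0 ∈ [0, 3/23)
j=1 picked index 1: u0 ∈ [-5/138, 7/138)
j=2 picked index 2: u0 ∈ [-8/69, 7/69)
j=3 picked index 3: u0 ∈ [-3/46, 13/46)
j=4 picked index 3: u0 ∈ [-16/69, 8/69)
j=5 picked index 4: u0 ∈ [-7/138, 17/138)
intersection: [0, 7/138)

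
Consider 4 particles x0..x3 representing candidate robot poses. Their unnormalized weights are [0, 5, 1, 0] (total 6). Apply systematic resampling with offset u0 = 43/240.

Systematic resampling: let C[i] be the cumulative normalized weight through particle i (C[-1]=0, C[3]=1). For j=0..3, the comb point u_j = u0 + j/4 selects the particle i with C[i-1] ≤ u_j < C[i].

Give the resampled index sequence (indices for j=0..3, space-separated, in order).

C = [0, 5/6, 1, 1]
j=0: u_0=43/240 ∈ [0, 5/6) → index 1
j=1: u_1=103/240 ∈ [0, 5/6) → index 1
j=2: u_2=163/240 ∈ [0, 5/6) → index 1
j=3: u_3=223/240 ∈ [5/6, 1) → index 2

1 1 1 2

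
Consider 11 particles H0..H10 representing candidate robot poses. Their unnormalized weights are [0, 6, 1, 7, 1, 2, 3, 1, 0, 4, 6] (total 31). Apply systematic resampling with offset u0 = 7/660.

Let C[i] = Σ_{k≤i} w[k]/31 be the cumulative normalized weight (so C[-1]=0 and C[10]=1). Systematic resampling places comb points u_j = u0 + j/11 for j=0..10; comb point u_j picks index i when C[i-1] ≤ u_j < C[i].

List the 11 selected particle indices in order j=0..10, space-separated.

C = [0, 6/31, 7/31, 14/31, 15/31, 17/31, 20/31, 21/31, 21/31, 25/31, 1]
j=0: u_0=7/660 ∈ [0, 6/31) → index 1
j=1: u_1=67/660 ∈ [0, 6/31) → index 1
j=2: u_2=127/660 ∈ [0, 6/31) → index 1
j=3: u_3=17/60 ∈ [7/31, 14/31) → index 3
j=4: u_4=247/660 ∈ [7/31, 14/31) → index 3
j=5: u_5=307/660 ∈ [14/31, 15/31) → index 4
j=6: u_6=367/660 ∈ [17/31, 20/31) → index 6
j=7: u_7=427/660 ∈ [20/31, 21/31) → index 7
j=8: u_8=487/660 ∈ [21/31, 25/31) → index 9
j=9: u_9=547/660 ∈ [25/31, 1) → index 10
j=10: u_10=607/660 ∈ [25/31, 1) → index 10

1 1 1 3 3 4 6 7 9 10 10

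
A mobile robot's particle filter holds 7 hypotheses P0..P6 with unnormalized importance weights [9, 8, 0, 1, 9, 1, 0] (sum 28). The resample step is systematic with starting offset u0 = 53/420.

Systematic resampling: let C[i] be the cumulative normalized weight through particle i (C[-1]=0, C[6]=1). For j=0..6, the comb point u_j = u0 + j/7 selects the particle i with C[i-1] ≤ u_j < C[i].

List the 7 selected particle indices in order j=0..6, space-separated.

C = [9/28, 17/28, 17/28, 9/14, 27/28, 1, 1]
j=0: u_0=53/420 ∈ [0, 9/28) → index 0
j=1: u_1=113/420 ∈ [0, 9/28) → index 0
j=2: u_2=173/420 ∈ [9/28, 17/28) → index 1
j=3: u_3=233/420 ∈ [9/28, 17/28) → index 1
j=4: u_4=293/420 ∈ [9/14, 27/28) → index 4
j=5: u_5=353/420 ∈ [9/14, 27/28) → index 4
j=6: u_6=59/60 ∈ [27/28, 1) → index 5

0 0 1 1 4 4 5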